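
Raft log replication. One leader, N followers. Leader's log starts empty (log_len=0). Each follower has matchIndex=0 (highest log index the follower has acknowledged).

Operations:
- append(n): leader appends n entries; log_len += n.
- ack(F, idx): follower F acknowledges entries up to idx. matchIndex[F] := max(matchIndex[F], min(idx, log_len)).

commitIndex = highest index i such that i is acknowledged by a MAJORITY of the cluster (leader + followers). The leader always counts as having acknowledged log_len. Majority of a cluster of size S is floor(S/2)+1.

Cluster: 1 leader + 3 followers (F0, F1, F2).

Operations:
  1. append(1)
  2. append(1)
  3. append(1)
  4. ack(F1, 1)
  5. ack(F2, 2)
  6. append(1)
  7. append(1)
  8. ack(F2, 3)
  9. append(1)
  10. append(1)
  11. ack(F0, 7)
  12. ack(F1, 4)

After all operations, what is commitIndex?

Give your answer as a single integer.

Op 1: append 1 -> log_len=1
Op 2: append 1 -> log_len=2
Op 3: append 1 -> log_len=3
Op 4: F1 acks idx 1 -> match: F0=0 F1=1 F2=0; commitIndex=0
Op 5: F2 acks idx 2 -> match: F0=0 F1=1 F2=2; commitIndex=1
Op 6: append 1 -> log_len=4
Op 7: append 1 -> log_len=5
Op 8: F2 acks idx 3 -> match: F0=0 F1=1 F2=3; commitIndex=1
Op 9: append 1 -> log_len=6
Op 10: append 1 -> log_len=7
Op 11: F0 acks idx 7 -> match: F0=7 F1=1 F2=3; commitIndex=3
Op 12: F1 acks idx 4 -> match: F0=7 F1=4 F2=3; commitIndex=4

Answer: 4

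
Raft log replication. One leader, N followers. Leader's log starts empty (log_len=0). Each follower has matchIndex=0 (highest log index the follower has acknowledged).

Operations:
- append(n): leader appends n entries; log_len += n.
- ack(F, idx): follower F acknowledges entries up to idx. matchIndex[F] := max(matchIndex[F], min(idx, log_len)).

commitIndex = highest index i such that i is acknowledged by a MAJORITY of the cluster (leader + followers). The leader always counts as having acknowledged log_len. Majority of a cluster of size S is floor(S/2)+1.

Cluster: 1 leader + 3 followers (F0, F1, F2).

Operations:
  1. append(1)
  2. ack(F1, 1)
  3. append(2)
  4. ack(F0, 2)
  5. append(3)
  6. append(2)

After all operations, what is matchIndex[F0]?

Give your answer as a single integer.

Op 1: append 1 -> log_len=1
Op 2: F1 acks idx 1 -> match: F0=0 F1=1 F2=0; commitIndex=0
Op 3: append 2 -> log_len=3
Op 4: F0 acks idx 2 -> match: F0=2 F1=1 F2=0; commitIndex=1
Op 5: append 3 -> log_len=6
Op 6: append 2 -> log_len=8

Answer: 2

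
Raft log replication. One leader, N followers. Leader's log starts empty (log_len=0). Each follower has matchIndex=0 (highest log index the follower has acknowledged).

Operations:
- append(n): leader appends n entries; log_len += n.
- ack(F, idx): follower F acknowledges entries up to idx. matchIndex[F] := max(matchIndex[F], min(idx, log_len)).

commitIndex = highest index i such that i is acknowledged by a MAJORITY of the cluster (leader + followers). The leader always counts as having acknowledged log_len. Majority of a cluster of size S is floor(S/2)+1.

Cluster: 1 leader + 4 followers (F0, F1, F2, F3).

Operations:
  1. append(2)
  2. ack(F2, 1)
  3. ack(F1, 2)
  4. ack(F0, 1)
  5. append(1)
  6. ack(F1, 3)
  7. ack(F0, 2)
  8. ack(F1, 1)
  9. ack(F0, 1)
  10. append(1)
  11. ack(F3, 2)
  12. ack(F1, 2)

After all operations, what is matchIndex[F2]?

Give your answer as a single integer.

Op 1: append 2 -> log_len=2
Op 2: F2 acks idx 1 -> match: F0=0 F1=0 F2=1 F3=0; commitIndex=0
Op 3: F1 acks idx 2 -> match: F0=0 F1=2 F2=1 F3=0; commitIndex=1
Op 4: F0 acks idx 1 -> match: F0=1 F1=2 F2=1 F3=0; commitIndex=1
Op 5: append 1 -> log_len=3
Op 6: F1 acks idx 3 -> match: F0=1 F1=3 F2=1 F3=0; commitIndex=1
Op 7: F0 acks idx 2 -> match: F0=2 F1=3 F2=1 F3=0; commitIndex=2
Op 8: F1 acks idx 1 -> match: F0=2 F1=3 F2=1 F3=0; commitIndex=2
Op 9: F0 acks idx 1 -> match: F0=2 F1=3 F2=1 F3=0; commitIndex=2
Op 10: append 1 -> log_len=4
Op 11: F3 acks idx 2 -> match: F0=2 F1=3 F2=1 F3=2; commitIndex=2
Op 12: F1 acks idx 2 -> match: F0=2 F1=3 F2=1 F3=2; commitIndex=2

Answer: 1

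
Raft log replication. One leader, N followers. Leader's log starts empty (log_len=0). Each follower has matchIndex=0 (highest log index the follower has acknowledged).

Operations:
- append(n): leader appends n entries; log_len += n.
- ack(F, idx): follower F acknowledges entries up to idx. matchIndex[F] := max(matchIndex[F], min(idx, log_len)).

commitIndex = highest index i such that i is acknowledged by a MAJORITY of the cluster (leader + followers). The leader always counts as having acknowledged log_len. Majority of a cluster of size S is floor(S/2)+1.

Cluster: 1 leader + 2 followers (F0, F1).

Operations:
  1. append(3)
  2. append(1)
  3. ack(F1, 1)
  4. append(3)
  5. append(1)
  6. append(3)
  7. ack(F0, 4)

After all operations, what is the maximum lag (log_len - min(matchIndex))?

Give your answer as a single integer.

Answer: 10

Derivation:
Op 1: append 3 -> log_len=3
Op 2: append 1 -> log_len=4
Op 3: F1 acks idx 1 -> match: F0=0 F1=1; commitIndex=1
Op 4: append 3 -> log_len=7
Op 5: append 1 -> log_len=8
Op 6: append 3 -> log_len=11
Op 7: F0 acks idx 4 -> match: F0=4 F1=1; commitIndex=4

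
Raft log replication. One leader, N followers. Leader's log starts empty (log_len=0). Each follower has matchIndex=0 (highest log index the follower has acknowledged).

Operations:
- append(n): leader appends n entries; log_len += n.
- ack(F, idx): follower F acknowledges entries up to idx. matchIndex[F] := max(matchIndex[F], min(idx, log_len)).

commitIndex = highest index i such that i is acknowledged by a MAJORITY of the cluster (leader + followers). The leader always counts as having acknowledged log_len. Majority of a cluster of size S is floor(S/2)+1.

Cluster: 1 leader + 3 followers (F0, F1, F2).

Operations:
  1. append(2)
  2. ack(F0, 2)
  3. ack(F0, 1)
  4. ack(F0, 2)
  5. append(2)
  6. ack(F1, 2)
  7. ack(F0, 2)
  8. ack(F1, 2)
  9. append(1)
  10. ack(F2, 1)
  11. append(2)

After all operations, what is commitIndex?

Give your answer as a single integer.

Answer: 2

Derivation:
Op 1: append 2 -> log_len=2
Op 2: F0 acks idx 2 -> match: F0=2 F1=0 F2=0; commitIndex=0
Op 3: F0 acks idx 1 -> match: F0=2 F1=0 F2=0; commitIndex=0
Op 4: F0 acks idx 2 -> match: F0=2 F1=0 F2=0; commitIndex=0
Op 5: append 2 -> log_len=4
Op 6: F1 acks idx 2 -> match: F0=2 F1=2 F2=0; commitIndex=2
Op 7: F0 acks idx 2 -> match: F0=2 F1=2 F2=0; commitIndex=2
Op 8: F1 acks idx 2 -> match: F0=2 F1=2 F2=0; commitIndex=2
Op 9: append 1 -> log_len=5
Op 10: F2 acks idx 1 -> match: F0=2 F1=2 F2=1; commitIndex=2
Op 11: append 2 -> log_len=7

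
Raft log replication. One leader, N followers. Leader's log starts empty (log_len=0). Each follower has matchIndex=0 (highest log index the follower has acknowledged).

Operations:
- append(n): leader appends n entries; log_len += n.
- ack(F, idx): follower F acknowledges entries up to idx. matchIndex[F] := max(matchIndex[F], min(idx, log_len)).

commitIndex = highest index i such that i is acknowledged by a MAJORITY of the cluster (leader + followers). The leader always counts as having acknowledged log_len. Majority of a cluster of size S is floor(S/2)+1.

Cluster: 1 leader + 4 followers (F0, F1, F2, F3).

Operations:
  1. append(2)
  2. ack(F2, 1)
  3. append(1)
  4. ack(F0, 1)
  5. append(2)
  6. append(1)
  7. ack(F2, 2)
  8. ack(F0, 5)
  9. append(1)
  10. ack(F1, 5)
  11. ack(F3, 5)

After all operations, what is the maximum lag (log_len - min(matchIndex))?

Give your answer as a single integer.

Answer: 5

Derivation:
Op 1: append 2 -> log_len=2
Op 2: F2 acks idx 1 -> match: F0=0 F1=0 F2=1 F3=0; commitIndex=0
Op 3: append 1 -> log_len=3
Op 4: F0 acks idx 1 -> match: F0=1 F1=0 F2=1 F3=0; commitIndex=1
Op 5: append 2 -> log_len=5
Op 6: append 1 -> log_len=6
Op 7: F2 acks idx 2 -> match: F0=1 F1=0 F2=2 F3=0; commitIndex=1
Op 8: F0 acks idx 5 -> match: F0=5 F1=0 F2=2 F3=0; commitIndex=2
Op 9: append 1 -> log_len=7
Op 10: F1 acks idx 5 -> match: F0=5 F1=5 F2=2 F3=0; commitIndex=5
Op 11: F3 acks idx 5 -> match: F0=5 F1=5 F2=2 F3=5; commitIndex=5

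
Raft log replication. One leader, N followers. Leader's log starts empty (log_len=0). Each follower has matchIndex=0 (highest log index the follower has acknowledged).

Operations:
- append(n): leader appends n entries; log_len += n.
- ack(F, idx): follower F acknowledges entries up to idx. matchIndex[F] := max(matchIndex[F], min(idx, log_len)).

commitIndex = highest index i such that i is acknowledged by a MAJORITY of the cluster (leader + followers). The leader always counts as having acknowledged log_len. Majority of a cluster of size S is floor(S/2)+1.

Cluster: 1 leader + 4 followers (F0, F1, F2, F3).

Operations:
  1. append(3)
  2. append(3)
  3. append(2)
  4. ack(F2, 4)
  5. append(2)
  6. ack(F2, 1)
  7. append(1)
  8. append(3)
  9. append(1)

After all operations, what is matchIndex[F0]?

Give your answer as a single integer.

Op 1: append 3 -> log_len=3
Op 2: append 3 -> log_len=6
Op 3: append 2 -> log_len=8
Op 4: F2 acks idx 4 -> match: F0=0 F1=0 F2=4 F3=0; commitIndex=0
Op 5: append 2 -> log_len=10
Op 6: F2 acks idx 1 -> match: F0=0 F1=0 F2=4 F3=0; commitIndex=0
Op 7: append 1 -> log_len=11
Op 8: append 3 -> log_len=14
Op 9: append 1 -> log_len=15

Answer: 0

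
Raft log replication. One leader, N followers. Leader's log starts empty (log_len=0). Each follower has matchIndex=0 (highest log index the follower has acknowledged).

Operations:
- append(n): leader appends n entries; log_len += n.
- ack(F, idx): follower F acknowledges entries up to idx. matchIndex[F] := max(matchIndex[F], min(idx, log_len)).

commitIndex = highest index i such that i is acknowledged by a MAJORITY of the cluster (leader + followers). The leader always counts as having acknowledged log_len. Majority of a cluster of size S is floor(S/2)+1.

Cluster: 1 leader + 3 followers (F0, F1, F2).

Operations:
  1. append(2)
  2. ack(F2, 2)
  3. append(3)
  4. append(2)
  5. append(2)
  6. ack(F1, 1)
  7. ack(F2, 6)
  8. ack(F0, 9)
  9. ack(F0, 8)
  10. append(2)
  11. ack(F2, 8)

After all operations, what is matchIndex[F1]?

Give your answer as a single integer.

Answer: 1

Derivation:
Op 1: append 2 -> log_len=2
Op 2: F2 acks idx 2 -> match: F0=0 F1=0 F2=2; commitIndex=0
Op 3: append 3 -> log_len=5
Op 4: append 2 -> log_len=7
Op 5: append 2 -> log_len=9
Op 6: F1 acks idx 1 -> match: F0=0 F1=1 F2=2; commitIndex=1
Op 7: F2 acks idx 6 -> match: F0=0 F1=1 F2=6; commitIndex=1
Op 8: F0 acks idx 9 -> match: F0=9 F1=1 F2=6; commitIndex=6
Op 9: F0 acks idx 8 -> match: F0=9 F1=1 F2=6; commitIndex=6
Op 10: append 2 -> log_len=11
Op 11: F2 acks idx 8 -> match: F0=9 F1=1 F2=8; commitIndex=8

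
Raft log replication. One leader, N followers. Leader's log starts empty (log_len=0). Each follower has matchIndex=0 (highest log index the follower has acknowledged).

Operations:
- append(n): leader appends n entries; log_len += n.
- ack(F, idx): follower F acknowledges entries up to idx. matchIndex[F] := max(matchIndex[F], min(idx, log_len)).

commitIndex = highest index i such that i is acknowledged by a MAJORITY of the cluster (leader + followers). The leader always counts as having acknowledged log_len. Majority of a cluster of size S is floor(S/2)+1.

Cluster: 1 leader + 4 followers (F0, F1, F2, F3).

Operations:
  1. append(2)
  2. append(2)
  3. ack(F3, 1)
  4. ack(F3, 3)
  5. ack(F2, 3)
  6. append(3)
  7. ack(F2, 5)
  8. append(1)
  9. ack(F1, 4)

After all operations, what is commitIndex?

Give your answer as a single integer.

Answer: 4

Derivation:
Op 1: append 2 -> log_len=2
Op 2: append 2 -> log_len=4
Op 3: F3 acks idx 1 -> match: F0=0 F1=0 F2=0 F3=1; commitIndex=0
Op 4: F3 acks idx 3 -> match: F0=0 F1=0 F2=0 F3=3; commitIndex=0
Op 5: F2 acks idx 3 -> match: F0=0 F1=0 F2=3 F3=3; commitIndex=3
Op 6: append 3 -> log_len=7
Op 7: F2 acks idx 5 -> match: F0=0 F1=0 F2=5 F3=3; commitIndex=3
Op 8: append 1 -> log_len=8
Op 9: F1 acks idx 4 -> match: F0=0 F1=4 F2=5 F3=3; commitIndex=4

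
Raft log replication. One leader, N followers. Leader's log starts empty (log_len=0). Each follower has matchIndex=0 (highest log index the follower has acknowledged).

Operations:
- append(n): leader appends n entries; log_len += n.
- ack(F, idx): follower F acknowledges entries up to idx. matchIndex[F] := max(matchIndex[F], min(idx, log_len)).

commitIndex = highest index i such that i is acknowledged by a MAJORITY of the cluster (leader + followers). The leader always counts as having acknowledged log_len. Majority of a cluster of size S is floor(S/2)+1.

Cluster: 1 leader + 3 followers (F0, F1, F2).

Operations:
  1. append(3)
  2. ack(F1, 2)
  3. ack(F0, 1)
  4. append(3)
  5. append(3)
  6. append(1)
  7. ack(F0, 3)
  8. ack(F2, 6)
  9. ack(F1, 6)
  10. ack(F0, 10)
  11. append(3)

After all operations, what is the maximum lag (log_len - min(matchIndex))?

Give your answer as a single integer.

Answer: 7

Derivation:
Op 1: append 3 -> log_len=3
Op 2: F1 acks idx 2 -> match: F0=0 F1=2 F2=0; commitIndex=0
Op 3: F0 acks idx 1 -> match: F0=1 F1=2 F2=0; commitIndex=1
Op 4: append 3 -> log_len=6
Op 5: append 3 -> log_len=9
Op 6: append 1 -> log_len=10
Op 7: F0 acks idx 3 -> match: F0=3 F1=2 F2=0; commitIndex=2
Op 8: F2 acks idx 6 -> match: F0=3 F1=2 F2=6; commitIndex=3
Op 9: F1 acks idx 6 -> match: F0=3 F1=6 F2=6; commitIndex=6
Op 10: F0 acks idx 10 -> match: F0=10 F1=6 F2=6; commitIndex=6
Op 11: append 3 -> log_len=13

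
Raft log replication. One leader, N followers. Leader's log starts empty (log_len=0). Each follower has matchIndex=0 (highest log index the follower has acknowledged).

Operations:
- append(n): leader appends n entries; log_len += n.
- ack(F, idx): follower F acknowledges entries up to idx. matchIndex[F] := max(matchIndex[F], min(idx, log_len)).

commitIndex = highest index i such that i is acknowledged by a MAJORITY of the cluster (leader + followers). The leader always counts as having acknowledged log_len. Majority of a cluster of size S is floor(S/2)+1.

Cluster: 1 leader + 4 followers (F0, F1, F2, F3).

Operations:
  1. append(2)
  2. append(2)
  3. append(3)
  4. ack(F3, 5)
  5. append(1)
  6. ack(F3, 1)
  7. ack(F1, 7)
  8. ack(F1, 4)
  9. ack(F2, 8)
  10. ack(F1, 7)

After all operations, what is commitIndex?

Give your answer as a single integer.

Answer: 7

Derivation:
Op 1: append 2 -> log_len=2
Op 2: append 2 -> log_len=4
Op 3: append 3 -> log_len=7
Op 4: F3 acks idx 5 -> match: F0=0 F1=0 F2=0 F3=5; commitIndex=0
Op 5: append 1 -> log_len=8
Op 6: F3 acks idx 1 -> match: F0=0 F1=0 F2=0 F3=5; commitIndex=0
Op 7: F1 acks idx 7 -> match: F0=0 F1=7 F2=0 F3=5; commitIndex=5
Op 8: F1 acks idx 4 -> match: F0=0 F1=7 F2=0 F3=5; commitIndex=5
Op 9: F2 acks idx 8 -> match: F0=0 F1=7 F2=8 F3=5; commitIndex=7
Op 10: F1 acks idx 7 -> match: F0=0 F1=7 F2=8 F3=5; commitIndex=7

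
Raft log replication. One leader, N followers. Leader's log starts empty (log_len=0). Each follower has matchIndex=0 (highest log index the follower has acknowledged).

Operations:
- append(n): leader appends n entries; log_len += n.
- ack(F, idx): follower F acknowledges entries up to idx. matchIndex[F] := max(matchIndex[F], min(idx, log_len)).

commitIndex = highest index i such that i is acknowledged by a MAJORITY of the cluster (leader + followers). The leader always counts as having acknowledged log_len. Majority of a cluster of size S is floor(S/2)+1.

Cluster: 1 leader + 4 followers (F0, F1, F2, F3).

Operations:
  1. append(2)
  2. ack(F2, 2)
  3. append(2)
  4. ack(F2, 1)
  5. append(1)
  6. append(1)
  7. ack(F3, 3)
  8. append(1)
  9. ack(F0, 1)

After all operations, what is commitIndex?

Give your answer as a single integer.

Op 1: append 2 -> log_len=2
Op 2: F2 acks idx 2 -> match: F0=0 F1=0 F2=2 F3=0; commitIndex=0
Op 3: append 2 -> log_len=4
Op 4: F2 acks idx 1 -> match: F0=0 F1=0 F2=2 F3=0; commitIndex=0
Op 5: append 1 -> log_len=5
Op 6: append 1 -> log_len=6
Op 7: F3 acks idx 3 -> match: F0=0 F1=0 F2=2 F3=3; commitIndex=2
Op 8: append 1 -> log_len=7
Op 9: F0 acks idx 1 -> match: F0=1 F1=0 F2=2 F3=3; commitIndex=2

Answer: 2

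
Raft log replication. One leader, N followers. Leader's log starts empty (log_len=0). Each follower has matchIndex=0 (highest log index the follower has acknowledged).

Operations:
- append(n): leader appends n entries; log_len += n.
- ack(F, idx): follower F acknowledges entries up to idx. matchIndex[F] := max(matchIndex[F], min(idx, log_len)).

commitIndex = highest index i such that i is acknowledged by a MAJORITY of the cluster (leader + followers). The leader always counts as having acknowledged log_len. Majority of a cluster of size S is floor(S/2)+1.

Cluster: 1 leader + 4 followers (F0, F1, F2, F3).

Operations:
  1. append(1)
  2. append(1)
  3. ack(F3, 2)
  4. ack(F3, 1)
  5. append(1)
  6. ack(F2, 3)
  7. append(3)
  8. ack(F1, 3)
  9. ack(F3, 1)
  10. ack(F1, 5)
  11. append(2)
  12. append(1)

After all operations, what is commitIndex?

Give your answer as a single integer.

Answer: 3

Derivation:
Op 1: append 1 -> log_len=1
Op 2: append 1 -> log_len=2
Op 3: F3 acks idx 2 -> match: F0=0 F1=0 F2=0 F3=2; commitIndex=0
Op 4: F3 acks idx 1 -> match: F0=0 F1=0 F2=0 F3=2; commitIndex=0
Op 5: append 1 -> log_len=3
Op 6: F2 acks idx 3 -> match: F0=0 F1=0 F2=3 F3=2; commitIndex=2
Op 7: append 3 -> log_len=6
Op 8: F1 acks idx 3 -> match: F0=0 F1=3 F2=3 F3=2; commitIndex=3
Op 9: F3 acks idx 1 -> match: F0=0 F1=3 F2=3 F3=2; commitIndex=3
Op 10: F1 acks idx 5 -> match: F0=0 F1=5 F2=3 F3=2; commitIndex=3
Op 11: append 2 -> log_len=8
Op 12: append 1 -> log_len=9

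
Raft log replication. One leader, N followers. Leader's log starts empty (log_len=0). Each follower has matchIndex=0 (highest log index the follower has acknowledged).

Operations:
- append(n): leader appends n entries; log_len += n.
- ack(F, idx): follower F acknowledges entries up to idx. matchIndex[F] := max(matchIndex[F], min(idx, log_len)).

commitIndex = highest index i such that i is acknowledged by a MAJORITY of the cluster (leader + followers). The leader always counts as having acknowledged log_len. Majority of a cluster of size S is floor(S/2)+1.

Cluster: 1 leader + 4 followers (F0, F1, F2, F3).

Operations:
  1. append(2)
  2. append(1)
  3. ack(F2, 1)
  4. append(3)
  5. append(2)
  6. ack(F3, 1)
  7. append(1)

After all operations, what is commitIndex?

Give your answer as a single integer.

Answer: 1

Derivation:
Op 1: append 2 -> log_len=2
Op 2: append 1 -> log_len=3
Op 3: F2 acks idx 1 -> match: F0=0 F1=0 F2=1 F3=0; commitIndex=0
Op 4: append 3 -> log_len=6
Op 5: append 2 -> log_len=8
Op 6: F3 acks idx 1 -> match: F0=0 F1=0 F2=1 F3=1; commitIndex=1
Op 7: append 1 -> log_len=9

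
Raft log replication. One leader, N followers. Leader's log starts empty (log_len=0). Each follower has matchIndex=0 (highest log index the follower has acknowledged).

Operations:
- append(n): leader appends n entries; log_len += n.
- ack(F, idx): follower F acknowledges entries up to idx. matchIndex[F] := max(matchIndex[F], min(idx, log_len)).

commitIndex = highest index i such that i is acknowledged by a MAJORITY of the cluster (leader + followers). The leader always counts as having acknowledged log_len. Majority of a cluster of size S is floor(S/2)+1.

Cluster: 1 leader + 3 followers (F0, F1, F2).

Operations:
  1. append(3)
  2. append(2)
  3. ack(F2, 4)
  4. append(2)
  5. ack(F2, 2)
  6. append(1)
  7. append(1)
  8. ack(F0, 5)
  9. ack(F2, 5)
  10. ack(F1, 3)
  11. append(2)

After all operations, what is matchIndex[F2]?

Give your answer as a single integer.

Op 1: append 3 -> log_len=3
Op 2: append 2 -> log_len=5
Op 3: F2 acks idx 4 -> match: F0=0 F1=0 F2=4; commitIndex=0
Op 4: append 2 -> log_len=7
Op 5: F2 acks idx 2 -> match: F0=0 F1=0 F2=4; commitIndex=0
Op 6: append 1 -> log_len=8
Op 7: append 1 -> log_len=9
Op 8: F0 acks idx 5 -> match: F0=5 F1=0 F2=4; commitIndex=4
Op 9: F2 acks idx 5 -> match: F0=5 F1=0 F2=5; commitIndex=5
Op 10: F1 acks idx 3 -> match: F0=5 F1=3 F2=5; commitIndex=5
Op 11: append 2 -> log_len=11

Answer: 5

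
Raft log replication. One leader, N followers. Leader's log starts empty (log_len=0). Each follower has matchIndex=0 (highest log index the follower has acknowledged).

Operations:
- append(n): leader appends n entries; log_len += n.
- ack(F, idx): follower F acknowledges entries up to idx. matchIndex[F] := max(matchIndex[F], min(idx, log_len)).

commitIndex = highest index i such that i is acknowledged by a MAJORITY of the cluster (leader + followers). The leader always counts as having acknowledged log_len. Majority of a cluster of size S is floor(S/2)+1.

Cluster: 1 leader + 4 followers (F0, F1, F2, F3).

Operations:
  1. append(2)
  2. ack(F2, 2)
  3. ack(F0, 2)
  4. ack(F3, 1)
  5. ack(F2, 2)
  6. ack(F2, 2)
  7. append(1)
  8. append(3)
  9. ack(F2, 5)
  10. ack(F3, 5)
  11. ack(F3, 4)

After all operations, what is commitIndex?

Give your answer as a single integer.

Answer: 5

Derivation:
Op 1: append 2 -> log_len=2
Op 2: F2 acks idx 2 -> match: F0=0 F1=0 F2=2 F3=0; commitIndex=0
Op 3: F0 acks idx 2 -> match: F0=2 F1=0 F2=2 F3=0; commitIndex=2
Op 4: F3 acks idx 1 -> match: F0=2 F1=0 F2=2 F3=1; commitIndex=2
Op 5: F2 acks idx 2 -> match: F0=2 F1=0 F2=2 F3=1; commitIndex=2
Op 6: F2 acks idx 2 -> match: F0=2 F1=0 F2=2 F3=1; commitIndex=2
Op 7: append 1 -> log_len=3
Op 8: append 3 -> log_len=6
Op 9: F2 acks idx 5 -> match: F0=2 F1=0 F2=5 F3=1; commitIndex=2
Op 10: F3 acks idx 5 -> match: F0=2 F1=0 F2=5 F3=5; commitIndex=5
Op 11: F3 acks idx 4 -> match: F0=2 F1=0 F2=5 F3=5; commitIndex=5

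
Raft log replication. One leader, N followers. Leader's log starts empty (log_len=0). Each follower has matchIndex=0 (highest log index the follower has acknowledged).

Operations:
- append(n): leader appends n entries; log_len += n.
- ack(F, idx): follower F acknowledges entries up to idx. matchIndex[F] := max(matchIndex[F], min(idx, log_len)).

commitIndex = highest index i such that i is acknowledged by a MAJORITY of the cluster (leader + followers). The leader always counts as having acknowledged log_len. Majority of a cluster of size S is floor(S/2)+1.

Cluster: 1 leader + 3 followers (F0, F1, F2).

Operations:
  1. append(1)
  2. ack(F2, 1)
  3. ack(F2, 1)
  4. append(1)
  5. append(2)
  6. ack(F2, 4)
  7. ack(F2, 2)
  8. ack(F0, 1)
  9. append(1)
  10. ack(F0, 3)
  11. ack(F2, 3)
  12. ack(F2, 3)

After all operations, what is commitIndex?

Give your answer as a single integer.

Op 1: append 1 -> log_len=1
Op 2: F2 acks idx 1 -> match: F0=0 F1=0 F2=1; commitIndex=0
Op 3: F2 acks idx 1 -> match: F0=0 F1=0 F2=1; commitIndex=0
Op 4: append 1 -> log_len=2
Op 5: append 2 -> log_len=4
Op 6: F2 acks idx 4 -> match: F0=0 F1=0 F2=4; commitIndex=0
Op 7: F2 acks idx 2 -> match: F0=0 F1=0 F2=4; commitIndex=0
Op 8: F0 acks idx 1 -> match: F0=1 F1=0 F2=4; commitIndex=1
Op 9: append 1 -> log_len=5
Op 10: F0 acks idx 3 -> match: F0=3 F1=0 F2=4; commitIndex=3
Op 11: F2 acks idx 3 -> match: F0=3 F1=0 F2=4; commitIndex=3
Op 12: F2 acks idx 3 -> match: F0=3 F1=0 F2=4; commitIndex=3

Answer: 3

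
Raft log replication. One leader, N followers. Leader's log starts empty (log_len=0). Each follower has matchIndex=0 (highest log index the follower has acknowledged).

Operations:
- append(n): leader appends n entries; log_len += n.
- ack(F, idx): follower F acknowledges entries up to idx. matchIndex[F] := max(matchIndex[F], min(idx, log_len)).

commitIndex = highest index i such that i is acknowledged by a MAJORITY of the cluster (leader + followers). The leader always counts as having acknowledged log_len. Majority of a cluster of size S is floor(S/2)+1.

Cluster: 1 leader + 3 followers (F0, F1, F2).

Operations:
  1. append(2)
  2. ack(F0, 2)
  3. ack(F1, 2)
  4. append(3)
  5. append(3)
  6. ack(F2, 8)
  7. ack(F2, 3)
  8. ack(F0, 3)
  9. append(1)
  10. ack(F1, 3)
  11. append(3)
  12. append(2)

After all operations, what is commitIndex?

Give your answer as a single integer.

Answer: 3

Derivation:
Op 1: append 2 -> log_len=2
Op 2: F0 acks idx 2 -> match: F0=2 F1=0 F2=0; commitIndex=0
Op 3: F1 acks idx 2 -> match: F0=2 F1=2 F2=0; commitIndex=2
Op 4: append 3 -> log_len=5
Op 5: append 3 -> log_len=8
Op 6: F2 acks idx 8 -> match: F0=2 F1=2 F2=8; commitIndex=2
Op 7: F2 acks idx 3 -> match: F0=2 F1=2 F2=8; commitIndex=2
Op 8: F0 acks idx 3 -> match: F0=3 F1=2 F2=8; commitIndex=3
Op 9: append 1 -> log_len=9
Op 10: F1 acks idx 3 -> match: F0=3 F1=3 F2=8; commitIndex=3
Op 11: append 3 -> log_len=12
Op 12: append 2 -> log_len=14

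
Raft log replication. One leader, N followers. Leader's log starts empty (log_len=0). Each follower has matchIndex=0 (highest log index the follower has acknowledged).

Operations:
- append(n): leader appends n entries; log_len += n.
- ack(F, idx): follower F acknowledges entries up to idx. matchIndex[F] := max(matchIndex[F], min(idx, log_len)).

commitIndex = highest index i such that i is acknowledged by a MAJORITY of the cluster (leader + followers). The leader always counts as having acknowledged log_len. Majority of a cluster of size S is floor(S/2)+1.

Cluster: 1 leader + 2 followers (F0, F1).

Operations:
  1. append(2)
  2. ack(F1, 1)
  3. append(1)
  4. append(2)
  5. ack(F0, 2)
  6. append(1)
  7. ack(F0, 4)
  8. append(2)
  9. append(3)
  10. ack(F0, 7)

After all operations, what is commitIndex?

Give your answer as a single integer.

Answer: 7

Derivation:
Op 1: append 2 -> log_len=2
Op 2: F1 acks idx 1 -> match: F0=0 F1=1; commitIndex=1
Op 3: append 1 -> log_len=3
Op 4: append 2 -> log_len=5
Op 5: F0 acks idx 2 -> match: F0=2 F1=1; commitIndex=2
Op 6: append 1 -> log_len=6
Op 7: F0 acks idx 4 -> match: F0=4 F1=1; commitIndex=4
Op 8: append 2 -> log_len=8
Op 9: append 3 -> log_len=11
Op 10: F0 acks idx 7 -> match: F0=7 F1=1; commitIndex=7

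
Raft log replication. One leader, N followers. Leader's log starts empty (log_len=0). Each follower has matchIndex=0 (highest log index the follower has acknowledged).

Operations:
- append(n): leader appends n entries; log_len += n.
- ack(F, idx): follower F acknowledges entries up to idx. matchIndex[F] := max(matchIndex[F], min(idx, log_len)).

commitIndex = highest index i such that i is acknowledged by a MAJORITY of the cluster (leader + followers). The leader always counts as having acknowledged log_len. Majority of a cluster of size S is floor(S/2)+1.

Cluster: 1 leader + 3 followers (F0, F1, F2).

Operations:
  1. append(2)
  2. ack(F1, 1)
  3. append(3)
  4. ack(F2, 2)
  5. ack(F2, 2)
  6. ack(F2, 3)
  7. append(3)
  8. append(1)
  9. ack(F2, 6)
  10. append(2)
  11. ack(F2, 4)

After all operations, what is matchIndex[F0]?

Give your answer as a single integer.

Op 1: append 2 -> log_len=2
Op 2: F1 acks idx 1 -> match: F0=0 F1=1 F2=0; commitIndex=0
Op 3: append 3 -> log_len=5
Op 4: F2 acks idx 2 -> match: F0=0 F1=1 F2=2; commitIndex=1
Op 5: F2 acks idx 2 -> match: F0=0 F1=1 F2=2; commitIndex=1
Op 6: F2 acks idx 3 -> match: F0=0 F1=1 F2=3; commitIndex=1
Op 7: append 3 -> log_len=8
Op 8: append 1 -> log_len=9
Op 9: F2 acks idx 6 -> match: F0=0 F1=1 F2=6; commitIndex=1
Op 10: append 2 -> log_len=11
Op 11: F2 acks idx 4 -> match: F0=0 F1=1 F2=6; commitIndex=1

Answer: 0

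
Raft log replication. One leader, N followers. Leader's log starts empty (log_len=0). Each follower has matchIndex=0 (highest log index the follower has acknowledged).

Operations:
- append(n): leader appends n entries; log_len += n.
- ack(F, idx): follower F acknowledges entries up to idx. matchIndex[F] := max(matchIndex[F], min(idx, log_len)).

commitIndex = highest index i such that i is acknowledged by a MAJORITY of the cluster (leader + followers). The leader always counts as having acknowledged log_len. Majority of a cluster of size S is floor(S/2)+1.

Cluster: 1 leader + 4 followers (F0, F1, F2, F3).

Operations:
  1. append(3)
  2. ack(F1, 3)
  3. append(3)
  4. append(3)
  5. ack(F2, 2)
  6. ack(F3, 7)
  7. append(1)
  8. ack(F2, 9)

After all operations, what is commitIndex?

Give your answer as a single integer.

Answer: 7

Derivation:
Op 1: append 3 -> log_len=3
Op 2: F1 acks idx 3 -> match: F0=0 F1=3 F2=0 F3=0; commitIndex=0
Op 3: append 3 -> log_len=6
Op 4: append 3 -> log_len=9
Op 5: F2 acks idx 2 -> match: F0=0 F1=3 F2=2 F3=0; commitIndex=2
Op 6: F3 acks idx 7 -> match: F0=0 F1=3 F2=2 F3=7; commitIndex=3
Op 7: append 1 -> log_len=10
Op 8: F2 acks idx 9 -> match: F0=0 F1=3 F2=9 F3=7; commitIndex=7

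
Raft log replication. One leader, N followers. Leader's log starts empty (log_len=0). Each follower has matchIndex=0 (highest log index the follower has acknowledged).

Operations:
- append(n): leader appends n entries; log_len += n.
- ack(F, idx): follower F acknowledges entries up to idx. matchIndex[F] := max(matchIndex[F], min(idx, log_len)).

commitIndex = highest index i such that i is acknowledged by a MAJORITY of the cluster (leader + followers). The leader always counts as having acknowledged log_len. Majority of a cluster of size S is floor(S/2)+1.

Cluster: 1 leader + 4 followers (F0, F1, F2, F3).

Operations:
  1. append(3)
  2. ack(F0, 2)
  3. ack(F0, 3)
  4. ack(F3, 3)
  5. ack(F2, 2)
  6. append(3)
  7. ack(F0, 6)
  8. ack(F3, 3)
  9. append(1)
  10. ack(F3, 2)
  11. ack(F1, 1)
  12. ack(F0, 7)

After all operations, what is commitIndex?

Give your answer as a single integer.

Answer: 3

Derivation:
Op 1: append 3 -> log_len=3
Op 2: F0 acks idx 2 -> match: F0=2 F1=0 F2=0 F3=0; commitIndex=0
Op 3: F0 acks idx 3 -> match: F0=3 F1=0 F2=0 F3=0; commitIndex=0
Op 4: F3 acks idx 3 -> match: F0=3 F1=0 F2=0 F3=3; commitIndex=3
Op 5: F2 acks idx 2 -> match: F0=3 F1=0 F2=2 F3=3; commitIndex=3
Op 6: append 3 -> log_len=6
Op 7: F0 acks idx 6 -> match: F0=6 F1=0 F2=2 F3=3; commitIndex=3
Op 8: F3 acks idx 3 -> match: F0=6 F1=0 F2=2 F3=3; commitIndex=3
Op 9: append 1 -> log_len=7
Op 10: F3 acks idx 2 -> match: F0=6 F1=0 F2=2 F3=3; commitIndex=3
Op 11: F1 acks idx 1 -> match: F0=6 F1=1 F2=2 F3=3; commitIndex=3
Op 12: F0 acks idx 7 -> match: F0=7 F1=1 F2=2 F3=3; commitIndex=3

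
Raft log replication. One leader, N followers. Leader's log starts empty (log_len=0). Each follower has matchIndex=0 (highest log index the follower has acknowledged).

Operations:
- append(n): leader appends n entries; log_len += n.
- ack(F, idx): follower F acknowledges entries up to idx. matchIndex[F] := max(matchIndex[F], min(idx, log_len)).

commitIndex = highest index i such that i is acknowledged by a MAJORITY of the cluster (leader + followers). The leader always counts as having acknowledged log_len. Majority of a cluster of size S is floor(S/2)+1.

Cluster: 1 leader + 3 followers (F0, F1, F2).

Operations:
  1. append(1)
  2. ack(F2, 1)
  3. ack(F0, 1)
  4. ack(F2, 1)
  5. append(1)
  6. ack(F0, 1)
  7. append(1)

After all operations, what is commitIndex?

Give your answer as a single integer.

Answer: 1

Derivation:
Op 1: append 1 -> log_len=1
Op 2: F2 acks idx 1 -> match: F0=0 F1=0 F2=1; commitIndex=0
Op 3: F0 acks idx 1 -> match: F0=1 F1=0 F2=1; commitIndex=1
Op 4: F2 acks idx 1 -> match: F0=1 F1=0 F2=1; commitIndex=1
Op 5: append 1 -> log_len=2
Op 6: F0 acks idx 1 -> match: F0=1 F1=0 F2=1; commitIndex=1
Op 7: append 1 -> log_len=3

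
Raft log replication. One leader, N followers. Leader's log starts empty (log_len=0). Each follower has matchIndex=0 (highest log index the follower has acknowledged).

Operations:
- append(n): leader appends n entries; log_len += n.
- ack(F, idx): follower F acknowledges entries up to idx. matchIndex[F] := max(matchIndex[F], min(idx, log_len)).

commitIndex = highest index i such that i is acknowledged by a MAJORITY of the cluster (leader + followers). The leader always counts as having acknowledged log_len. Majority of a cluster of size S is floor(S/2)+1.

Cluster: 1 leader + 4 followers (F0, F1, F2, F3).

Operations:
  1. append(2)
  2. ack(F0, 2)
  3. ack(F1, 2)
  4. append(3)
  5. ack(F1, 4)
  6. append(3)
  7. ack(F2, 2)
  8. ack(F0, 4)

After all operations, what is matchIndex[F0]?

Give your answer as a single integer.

Op 1: append 2 -> log_len=2
Op 2: F0 acks idx 2 -> match: F0=2 F1=0 F2=0 F3=0; commitIndex=0
Op 3: F1 acks idx 2 -> match: F0=2 F1=2 F2=0 F3=0; commitIndex=2
Op 4: append 3 -> log_len=5
Op 5: F1 acks idx 4 -> match: F0=2 F1=4 F2=0 F3=0; commitIndex=2
Op 6: append 3 -> log_len=8
Op 7: F2 acks idx 2 -> match: F0=2 F1=4 F2=2 F3=0; commitIndex=2
Op 8: F0 acks idx 4 -> match: F0=4 F1=4 F2=2 F3=0; commitIndex=4

Answer: 4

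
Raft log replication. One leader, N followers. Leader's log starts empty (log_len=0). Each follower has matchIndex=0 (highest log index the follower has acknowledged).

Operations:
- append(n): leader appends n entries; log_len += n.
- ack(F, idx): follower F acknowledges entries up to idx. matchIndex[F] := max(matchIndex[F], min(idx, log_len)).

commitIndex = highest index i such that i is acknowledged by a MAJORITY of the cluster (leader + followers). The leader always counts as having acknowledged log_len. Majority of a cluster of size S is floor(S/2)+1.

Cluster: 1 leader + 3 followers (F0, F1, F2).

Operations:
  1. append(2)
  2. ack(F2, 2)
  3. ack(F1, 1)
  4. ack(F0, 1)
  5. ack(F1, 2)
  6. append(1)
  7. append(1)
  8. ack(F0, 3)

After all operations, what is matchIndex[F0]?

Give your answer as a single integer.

Op 1: append 2 -> log_len=2
Op 2: F2 acks idx 2 -> match: F0=0 F1=0 F2=2; commitIndex=0
Op 3: F1 acks idx 1 -> match: F0=0 F1=1 F2=2; commitIndex=1
Op 4: F0 acks idx 1 -> match: F0=1 F1=1 F2=2; commitIndex=1
Op 5: F1 acks idx 2 -> match: F0=1 F1=2 F2=2; commitIndex=2
Op 6: append 1 -> log_len=3
Op 7: append 1 -> log_len=4
Op 8: F0 acks idx 3 -> match: F0=3 F1=2 F2=2; commitIndex=2

Answer: 3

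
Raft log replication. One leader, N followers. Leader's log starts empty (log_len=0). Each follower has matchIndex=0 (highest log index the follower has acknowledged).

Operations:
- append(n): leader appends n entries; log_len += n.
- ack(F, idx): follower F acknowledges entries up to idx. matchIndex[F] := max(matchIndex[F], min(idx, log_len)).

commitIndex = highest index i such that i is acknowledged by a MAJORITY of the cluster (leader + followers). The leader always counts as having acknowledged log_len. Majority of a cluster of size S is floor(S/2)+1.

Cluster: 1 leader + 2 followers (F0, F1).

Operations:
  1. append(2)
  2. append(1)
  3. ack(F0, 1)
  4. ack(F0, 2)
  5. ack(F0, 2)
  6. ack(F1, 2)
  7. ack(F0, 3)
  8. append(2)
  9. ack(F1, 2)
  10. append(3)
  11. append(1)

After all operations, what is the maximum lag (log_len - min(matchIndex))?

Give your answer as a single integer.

Answer: 7

Derivation:
Op 1: append 2 -> log_len=2
Op 2: append 1 -> log_len=3
Op 3: F0 acks idx 1 -> match: F0=1 F1=0; commitIndex=1
Op 4: F0 acks idx 2 -> match: F0=2 F1=0; commitIndex=2
Op 5: F0 acks idx 2 -> match: F0=2 F1=0; commitIndex=2
Op 6: F1 acks idx 2 -> match: F0=2 F1=2; commitIndex=2
Op 7: F0 acks idx 3 -> match: F0=3 F1=2; commitIndex=3
Op 8: append 2 -> log_len=5
Op 9: F1 acks idx 2 -> match: F0=3 F1=2; commitIndex=3
Op 10: append 3 -> log_len=8
Op 11: append 1 -> log_len=9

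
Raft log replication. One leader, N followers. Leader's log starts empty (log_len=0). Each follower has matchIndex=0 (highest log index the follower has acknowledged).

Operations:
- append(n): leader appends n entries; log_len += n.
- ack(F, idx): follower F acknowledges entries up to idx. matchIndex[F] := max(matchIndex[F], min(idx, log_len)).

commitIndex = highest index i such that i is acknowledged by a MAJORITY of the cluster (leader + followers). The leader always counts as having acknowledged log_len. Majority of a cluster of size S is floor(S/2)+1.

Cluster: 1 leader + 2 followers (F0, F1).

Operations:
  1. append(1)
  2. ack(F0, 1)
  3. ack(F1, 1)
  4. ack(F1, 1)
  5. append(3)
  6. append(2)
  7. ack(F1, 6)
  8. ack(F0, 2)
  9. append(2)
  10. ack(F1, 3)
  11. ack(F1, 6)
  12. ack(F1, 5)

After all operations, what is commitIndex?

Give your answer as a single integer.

Answer: 6

Derivation:
Op 1: append 1 -> log_len=1
Op 2: F0 acks idx 1 -> match: F0=1 F1=0; commitIndex=1
Op 3: F1 acks idx 1 -> match: F0=1 F1=1; commitIndex=1
Op 4: F1 acks idx 1 -> match: F0=1 F1=1; commitIndex=1
Op 5: append 3 -> log_len=4
Op 6: append 2 -> log_len=6
Op 7: F1 acks idx 6 -> match: F0=1 F1=6; commitIndex=6
Op 8: F0 acks idx 2 -> match: F0=2 F1=6; commitIndex=6
Op 9: append 2 -> log_len=8
Op 10: F1 acks idx 3 -> match: F0=2 F1=6; commitIndex=6
Op 11: F1 acks idx 6 -> match: F0=2 F1=6; commitIndex=6
Op 12: F1 acks idx 5 -> match: F0=2 F1=6; commitIndex=6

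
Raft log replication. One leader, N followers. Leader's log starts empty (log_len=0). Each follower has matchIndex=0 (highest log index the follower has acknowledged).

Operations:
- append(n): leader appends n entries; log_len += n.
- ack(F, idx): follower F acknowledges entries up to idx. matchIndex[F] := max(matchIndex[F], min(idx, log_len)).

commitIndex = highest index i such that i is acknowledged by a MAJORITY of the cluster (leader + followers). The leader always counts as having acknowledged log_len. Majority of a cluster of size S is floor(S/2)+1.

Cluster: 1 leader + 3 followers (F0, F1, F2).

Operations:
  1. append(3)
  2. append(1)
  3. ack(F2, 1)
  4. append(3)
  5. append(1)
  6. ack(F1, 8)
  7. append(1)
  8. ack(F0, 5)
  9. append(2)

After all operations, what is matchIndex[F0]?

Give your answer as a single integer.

Answer: 5

Derivation:
Op 1: append 3 -> log_len=3
Op 2: append 1 -> log_len=4
Op 3: F2 acks idx 1 -> match: F0=0 F1=0 F2=1; commitIndex=0
Op 4: append 3 -> log_len=7
Op 5: append 1 -> log_len=8
Op 6: F1 acks idx 8 -> match: F0=0 F1=8 F2=1; commitIndex=1
Op 7: append 1 -> log_len=9
Op 8: F0 acks idx 5 -> match: F0=5 F1=8 F2=1; commitIndex=5
Op 9: append 2 -> log_len=11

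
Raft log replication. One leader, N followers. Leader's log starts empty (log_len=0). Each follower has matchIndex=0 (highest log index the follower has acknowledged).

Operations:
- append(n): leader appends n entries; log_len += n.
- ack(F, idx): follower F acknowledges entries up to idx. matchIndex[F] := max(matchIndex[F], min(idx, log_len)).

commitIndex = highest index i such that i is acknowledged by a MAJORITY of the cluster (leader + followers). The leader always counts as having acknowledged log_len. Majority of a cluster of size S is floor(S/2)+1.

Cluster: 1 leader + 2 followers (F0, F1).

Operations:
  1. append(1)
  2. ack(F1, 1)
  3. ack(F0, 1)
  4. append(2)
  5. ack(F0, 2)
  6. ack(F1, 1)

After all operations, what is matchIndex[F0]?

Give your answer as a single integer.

Op 1: append 1 -> log_len=1
Op 2: F1 acks idx 1 -> match: F0=0 F1=1; commitIndex=1
Op 3: F0 acks idx 1 -> match: F0=1 F1=1; commitIndex=1
Op 4: append 2 -> log_len=3
Op 5: F0 acks idx 2 -> match: F0=2 F1=1; commitIndex=2
Op 6: F1 acks idx 1 -> match: F0=2 F1=1; commitIndex=2

Answer: 2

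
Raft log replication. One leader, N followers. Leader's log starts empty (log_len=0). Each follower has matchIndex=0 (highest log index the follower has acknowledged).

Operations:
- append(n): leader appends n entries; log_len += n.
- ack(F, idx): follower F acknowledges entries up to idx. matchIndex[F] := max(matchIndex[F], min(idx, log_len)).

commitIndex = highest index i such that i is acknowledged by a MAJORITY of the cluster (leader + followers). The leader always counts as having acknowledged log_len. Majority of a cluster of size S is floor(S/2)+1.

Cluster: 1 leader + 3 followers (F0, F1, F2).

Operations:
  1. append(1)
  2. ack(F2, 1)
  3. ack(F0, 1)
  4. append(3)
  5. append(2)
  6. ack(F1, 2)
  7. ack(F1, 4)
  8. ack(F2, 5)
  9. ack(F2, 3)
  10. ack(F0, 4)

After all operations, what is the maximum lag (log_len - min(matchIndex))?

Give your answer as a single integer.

Answer: 2

Derivation:
Op 1: append 1 -> log_len=1
Op 2: F2 acks idx 1 -> match: F0=0 F1=0 F2=1; commitIndex=0
Op 3: F0 acks idx 1 -> match: F0=1 F1=0 F2=1; commitIndex=1
Op 4: append 3 -> log_len=4
Op 5: append 2 -> log_len=6
Op 6: F1 acks idx 2 -> match: F0=1 F1=2 F2=1; commitIndex=1
Op 7: F1 acks idx 4 -> match: F0=1 F1=4 F2=1; commitIndex=1
Op 8: F2 acks idx 5 -> match: F0=1 F1=4 F2=5; commitIndex=4
Op 9: F2 acks idx 3 -> match: F0=1 F1=4 F2=5; commitIndex=4
Op 10: F0 acks idx 4 -> match: F0=4 F1=4 F2=5; commitIndex=4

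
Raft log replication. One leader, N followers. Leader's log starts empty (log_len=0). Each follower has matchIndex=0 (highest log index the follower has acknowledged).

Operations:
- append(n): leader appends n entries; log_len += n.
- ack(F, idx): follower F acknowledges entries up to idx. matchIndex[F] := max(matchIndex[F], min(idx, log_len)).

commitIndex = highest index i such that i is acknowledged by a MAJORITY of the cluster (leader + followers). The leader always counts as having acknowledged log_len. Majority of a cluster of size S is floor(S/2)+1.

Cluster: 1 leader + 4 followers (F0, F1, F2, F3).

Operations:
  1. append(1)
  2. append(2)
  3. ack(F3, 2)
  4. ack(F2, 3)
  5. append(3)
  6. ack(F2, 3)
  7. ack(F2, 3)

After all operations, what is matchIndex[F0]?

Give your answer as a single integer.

Op 1: append 1 -> log_len=1
Op 2: append 2 -> log_len=3
Op 3: F3 acks idx 2 -> match: F0=0 F1=0 F2=0 F3=2; commitIndex=0
Op 4: F2 acks idx 3 -> match: F0=0 F1=0 F2=3 F3=2; commitIndex=2
Op 5: append 3 -> log_len=6
Op 6: F2 acks idx 3 -> match: F0=0 F1=0 F2=3 F3=2; commitIndex=2
Op 7: F2 acks idx 3 -> match: F0=0 F1=0 F2=3 F3=2; commitIndex=2

Answer: 0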